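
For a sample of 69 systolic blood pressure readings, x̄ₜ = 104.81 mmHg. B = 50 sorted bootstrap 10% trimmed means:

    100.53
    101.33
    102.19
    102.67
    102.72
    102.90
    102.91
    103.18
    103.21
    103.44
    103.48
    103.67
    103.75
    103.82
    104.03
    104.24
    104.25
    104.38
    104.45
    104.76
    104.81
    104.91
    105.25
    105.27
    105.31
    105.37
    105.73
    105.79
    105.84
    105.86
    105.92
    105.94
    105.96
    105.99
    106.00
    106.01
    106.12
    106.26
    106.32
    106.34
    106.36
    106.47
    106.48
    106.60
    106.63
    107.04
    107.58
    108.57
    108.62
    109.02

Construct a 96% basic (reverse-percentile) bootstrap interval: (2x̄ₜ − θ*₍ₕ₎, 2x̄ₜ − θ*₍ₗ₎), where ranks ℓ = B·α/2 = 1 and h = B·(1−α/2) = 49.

(101.00, 109.09)

Percentile endpoints at ranks 1 and 49: θ*₍1₎ = 100.53, θ*₍49₎ = 108.62.
Basic interval reflects these around x̄ₜ:
  lower = 2 × 104.81 − 108.62 = 101.00
  upper = 2 × 104.81 − 100.53 = 109.09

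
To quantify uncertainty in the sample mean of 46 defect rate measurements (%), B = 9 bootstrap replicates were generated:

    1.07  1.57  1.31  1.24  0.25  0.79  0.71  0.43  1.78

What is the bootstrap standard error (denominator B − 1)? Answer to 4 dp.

Bootstrap SE is the standard deviation of the 9 replicate means.
Mean of replicates: (1.07 + 1.57 + 1.31 + 1.24 + 0.25 + 0.79 + 0.71 + 0.43 + 1.78) / 9 = 9.15000 / 9 = 1.01667
Sum of squared deviations: (+0.05333)² + (+0.55333)² + (+0.29333)² + (+0.22333)² + (−0.76667)² + (−0.22667)² + (−0.30667)² + (−0.58667)² + (+0.76333)² = 2.10500
Variance = 2.10500 / 8 = 0.26313
SE* = √0.26313

SE* = 0.5130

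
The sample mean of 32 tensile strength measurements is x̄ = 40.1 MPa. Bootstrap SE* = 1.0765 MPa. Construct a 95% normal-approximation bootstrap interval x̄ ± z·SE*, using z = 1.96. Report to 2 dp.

(37.99, 42.21)

Margin = 1.96 × 1.0765 = 2.110
Interval: 40.1 ± 2.110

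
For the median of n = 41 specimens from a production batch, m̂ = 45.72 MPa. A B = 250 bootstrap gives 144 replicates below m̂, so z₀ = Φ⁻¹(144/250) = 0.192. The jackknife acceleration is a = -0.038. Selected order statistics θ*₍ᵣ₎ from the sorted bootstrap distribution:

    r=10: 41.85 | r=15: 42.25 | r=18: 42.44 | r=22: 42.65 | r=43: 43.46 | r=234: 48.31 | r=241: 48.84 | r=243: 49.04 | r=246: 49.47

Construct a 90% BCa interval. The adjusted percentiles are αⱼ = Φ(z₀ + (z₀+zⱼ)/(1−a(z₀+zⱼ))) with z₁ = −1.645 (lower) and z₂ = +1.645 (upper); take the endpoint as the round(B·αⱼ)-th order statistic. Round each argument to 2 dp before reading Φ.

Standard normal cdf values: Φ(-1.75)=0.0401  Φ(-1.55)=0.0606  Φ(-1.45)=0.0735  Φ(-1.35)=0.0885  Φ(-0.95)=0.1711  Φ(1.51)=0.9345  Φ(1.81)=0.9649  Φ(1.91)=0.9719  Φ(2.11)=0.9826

Lower: z₀ + z₁ = 0.192 + (-1.645) = -1.453; 1 − a(z₀+z₁) = 1 − (-0.038)(-1.453) = 0.9448; argument = 0.192 + (-1.453)/0.9448 = -1.3459 → -1.35.
α₁ = Φ(-1.35) = 0.0885; rank = round(250 × 0.0885) = 22; θ*₍22₎ = 42.65.
Upper: z₀ + z₂ = 1.837; 1 − a(z₀+z₂) = 1.0698; argument = 1.9091 → 1.91; α₂ = 0.9719; rank = 243; θ*₍243₎ = 49.04.

(42.65, 49.04)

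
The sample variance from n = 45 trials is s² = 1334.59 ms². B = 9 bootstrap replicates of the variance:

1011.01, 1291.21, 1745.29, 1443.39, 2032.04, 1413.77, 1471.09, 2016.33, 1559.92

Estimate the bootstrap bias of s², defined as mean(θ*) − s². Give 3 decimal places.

mean(θ*) = (1011.01 + 1291.21 + 1745.29 + 1443.39 + 2032.04 + 1413.77 + 1471.09 + 2016.33 + 1559.92) / 9 = 1553.7833
bias = 1553.7833 − 1334.59

bias = +219.193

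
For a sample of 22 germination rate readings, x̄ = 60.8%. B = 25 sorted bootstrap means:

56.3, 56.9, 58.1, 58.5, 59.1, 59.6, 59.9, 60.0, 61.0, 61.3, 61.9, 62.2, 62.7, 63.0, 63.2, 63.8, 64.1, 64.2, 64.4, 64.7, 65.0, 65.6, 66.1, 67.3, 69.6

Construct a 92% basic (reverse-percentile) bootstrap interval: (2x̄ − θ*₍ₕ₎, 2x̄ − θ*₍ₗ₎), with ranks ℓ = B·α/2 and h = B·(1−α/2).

Percentile endpoints at ranks 1 and 24: θ*₍1₎ = 56.3, θ*₍24₎ = 67.3.
Basic interval reflects these around x̄:
  lower = 2 × 60.8 − 67.3 = 54.3
  upper = 2 × 60.8 − 56.3 = 65.3

(54.3, 65.3)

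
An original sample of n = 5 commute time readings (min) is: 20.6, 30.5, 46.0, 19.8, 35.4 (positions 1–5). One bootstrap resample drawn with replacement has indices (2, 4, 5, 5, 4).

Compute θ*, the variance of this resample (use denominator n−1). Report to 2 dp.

Resample values: 30.5, 19.8, 35.4, 35.4, 19.8.
Mean = 28.1800; sum of squared deviations = 250.0880
s² = 250.0880 / 4 = 62.5220

θ* = 62.52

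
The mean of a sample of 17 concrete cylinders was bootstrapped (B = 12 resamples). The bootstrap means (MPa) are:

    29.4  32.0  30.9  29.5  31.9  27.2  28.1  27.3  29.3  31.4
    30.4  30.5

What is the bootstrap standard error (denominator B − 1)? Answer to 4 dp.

Bootstrap SE is the standard deviation of the 12 replicate means.
Mean of replicates: (29.4 + 32.0 + 30.9 + 29.5 + 31.9 + 27.2 + 28.1 + 27.3 + 29.3 + 31.4 + 30.4 + 30.5) / 12 = 357.90000 / 12 = 29.82500
Sum of squared deviations: (−0.42500)² + (+2.17500)² + (+1.07500)² + (−0.32500)² + (+2.07500)² + (−2.62500)² + (−1.72500)² + (−2.52500)² + (−0.52500)² + (+1.57500)² + (+0.57500)² + (+0.67500)² = 30.26250
Variance = 30.26250 / 11 = 2.75114
SE* = √2.75114

SE* = 1.6587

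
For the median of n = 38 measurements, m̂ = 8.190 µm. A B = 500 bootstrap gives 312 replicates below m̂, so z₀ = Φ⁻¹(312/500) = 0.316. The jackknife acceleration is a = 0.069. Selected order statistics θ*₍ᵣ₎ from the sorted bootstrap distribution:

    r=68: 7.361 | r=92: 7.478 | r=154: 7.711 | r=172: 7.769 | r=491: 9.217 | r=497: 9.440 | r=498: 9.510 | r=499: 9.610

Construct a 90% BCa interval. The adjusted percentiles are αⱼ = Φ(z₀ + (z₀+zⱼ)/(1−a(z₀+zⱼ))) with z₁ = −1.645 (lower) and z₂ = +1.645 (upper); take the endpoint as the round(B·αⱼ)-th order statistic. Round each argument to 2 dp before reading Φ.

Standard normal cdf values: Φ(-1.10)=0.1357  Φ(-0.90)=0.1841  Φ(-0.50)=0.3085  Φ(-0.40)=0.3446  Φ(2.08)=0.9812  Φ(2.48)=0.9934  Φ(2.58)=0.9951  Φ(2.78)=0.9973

(7.478, 9.510)

Lower: z₀ + z₁ = 0.316 + (-1.645) = -1.329; 1 − a(z₀+z₁) = 1 − (0.069)(-1.329) = 1.0917; argument = 0.316 + (-1.329)/1.0917 = -0.9014 → -0.90.
α₁ = Φ(-0.90) = 0.1841; rank = round(500 × 0.1841) = 92; θ*₍92₎ = 7.478.
Upper: z₀ + z₂ = 1.961; 1 − a(z₀+z₂) = 0.8647; argument = 2.5839 → 2.58; α₂ = 0.9951; rank = 498; θ*₍498₎ = 9.510.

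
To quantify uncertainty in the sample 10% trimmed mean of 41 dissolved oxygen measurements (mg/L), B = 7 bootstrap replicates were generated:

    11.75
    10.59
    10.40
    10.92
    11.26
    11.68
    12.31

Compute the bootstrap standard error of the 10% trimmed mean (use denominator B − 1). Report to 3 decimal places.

Bootstrap SE is the standard deviation of the 7 replicate 10% trimmed means.
Mean of replicates: (11.75 + 10.59 + 10.40 + 10.92 + 11.26 + 11.68 + 12.31) / 7 = 78.9100 / 7 = 11.2729
Sum of squared deviations: (+0.4771)² + (−0.6829)² + (−0.8729)² + (−0.3529)² + (−0.0129)² + (+0.4071)² + (+1.0371)² = 2.8219
Variance = 2.8219 / 6 = 0.4703
SE* = √0.4703

SE* = 0.686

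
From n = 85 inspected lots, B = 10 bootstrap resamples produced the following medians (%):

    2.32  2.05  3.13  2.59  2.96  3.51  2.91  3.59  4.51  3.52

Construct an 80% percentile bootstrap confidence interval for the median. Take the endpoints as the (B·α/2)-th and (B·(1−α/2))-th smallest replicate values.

(2.05, 3.59)

Sorted replicates: 2.05, 2.32, 2.59, 2.91, 2.96, 3.13, 3.51, 3.52, 3.59, 4.51
α = 0.20; lower rank = 10 × 0.100 = 1; upper rank = 10 × 0.900 = 9.
The 1st smallest replicate is 2.05; the 9th is 3.59.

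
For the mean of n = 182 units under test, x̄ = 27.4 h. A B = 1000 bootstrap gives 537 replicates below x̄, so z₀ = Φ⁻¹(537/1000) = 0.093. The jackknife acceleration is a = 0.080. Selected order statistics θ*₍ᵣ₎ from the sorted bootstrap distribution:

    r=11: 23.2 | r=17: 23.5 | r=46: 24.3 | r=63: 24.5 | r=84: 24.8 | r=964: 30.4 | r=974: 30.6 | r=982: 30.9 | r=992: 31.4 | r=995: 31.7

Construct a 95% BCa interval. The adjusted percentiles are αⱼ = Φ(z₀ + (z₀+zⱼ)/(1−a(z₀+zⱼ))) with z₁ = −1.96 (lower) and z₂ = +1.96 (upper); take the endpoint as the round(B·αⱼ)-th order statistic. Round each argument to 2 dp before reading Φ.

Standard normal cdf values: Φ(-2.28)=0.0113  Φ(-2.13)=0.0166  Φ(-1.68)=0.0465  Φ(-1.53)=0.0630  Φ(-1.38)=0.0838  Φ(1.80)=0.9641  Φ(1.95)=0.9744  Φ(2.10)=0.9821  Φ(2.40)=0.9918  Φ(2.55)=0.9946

(24.5, 31.7)

Lower: z₀ + z₁ = 0.093 + (-1.960) = -1.867; 1 − a(z₀+z₁) = 1 − (0.080)(-1.867) = 1.1494; argument = 0.093 + (-1.867)/1.1494 = -1.5314 → -1.53.
α₁ = Φ(-1.53) = 0.0630; rank = round(1000 × 0.0630) = 63; θ*₍63₎ = 24.5.
Upper: z₀ + z₂ = 2.053; 1 − a(z₀+z₂) = 0.8358; argument = 2.5494 → 2.55; α₂ = 0.9946; rank = 995; θ*₍995₎ = 31.7.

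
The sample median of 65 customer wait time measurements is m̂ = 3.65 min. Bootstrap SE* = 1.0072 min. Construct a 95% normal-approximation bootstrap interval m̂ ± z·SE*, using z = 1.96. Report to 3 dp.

(1.676, 5.624)

Margin = 1.96 × 1.0072 = 1.9741
Interval: 3.65 ± 1.9741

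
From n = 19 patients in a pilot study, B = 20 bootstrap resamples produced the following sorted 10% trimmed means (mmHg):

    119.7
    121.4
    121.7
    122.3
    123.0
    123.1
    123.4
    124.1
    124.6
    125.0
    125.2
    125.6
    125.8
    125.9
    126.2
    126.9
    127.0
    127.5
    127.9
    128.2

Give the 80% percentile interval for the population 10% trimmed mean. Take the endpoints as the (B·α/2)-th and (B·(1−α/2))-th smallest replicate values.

α = 0.20; lower rank = 20 × 0.100 = 2; upper rank = 20 × 0.900 = 18.
The 2nd smallest replicate is 121.4; the 18th is 127.5.

(121.4, 127.5)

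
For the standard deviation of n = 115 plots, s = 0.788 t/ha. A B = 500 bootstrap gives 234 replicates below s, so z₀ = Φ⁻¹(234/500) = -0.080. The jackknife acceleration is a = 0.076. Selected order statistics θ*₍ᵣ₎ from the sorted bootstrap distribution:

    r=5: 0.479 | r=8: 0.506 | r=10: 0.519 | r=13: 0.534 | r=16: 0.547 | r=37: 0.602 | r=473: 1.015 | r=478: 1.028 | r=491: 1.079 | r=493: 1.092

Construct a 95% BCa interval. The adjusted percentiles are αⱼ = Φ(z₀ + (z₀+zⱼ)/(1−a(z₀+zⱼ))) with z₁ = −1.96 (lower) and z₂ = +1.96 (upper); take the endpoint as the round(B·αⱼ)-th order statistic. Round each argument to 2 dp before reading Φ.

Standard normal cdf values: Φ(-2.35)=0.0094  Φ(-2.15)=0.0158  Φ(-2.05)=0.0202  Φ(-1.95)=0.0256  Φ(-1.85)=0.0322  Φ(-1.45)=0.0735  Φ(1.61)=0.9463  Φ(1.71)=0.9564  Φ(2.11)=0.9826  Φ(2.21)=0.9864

Lower: z₀ + z₁ = -0.080 + (-1.960) = -2.040; 1 − a(z₀+z₁) = 1 − (0.076)(-2.040) = 1.1550; argument = -0.080 + (-2.040)/1.1550 = -1.8462 → -1.85.
α₁ = Φ(-1.85) = 0.0322; rank = round(500 × 0.0322) = 16; θ*₍16₎ = 0.547.
Upper: z₀ + z₂ = 1.880; 1 − a(z₀+z₂) = 0.8571; argument = 2.1134 → 2.11; α₂ = 0.9826; rank = 491; θ*₍491₎ = 1.079.

(0.547, 1.079)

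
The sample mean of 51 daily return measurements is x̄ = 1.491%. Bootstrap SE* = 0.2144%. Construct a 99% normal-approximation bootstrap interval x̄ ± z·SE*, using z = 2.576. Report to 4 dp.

Margin = 2.576 × 0.2144 = 0.55229
Interval: 1.491 ± 0.55229

(0.9387, 2.0433)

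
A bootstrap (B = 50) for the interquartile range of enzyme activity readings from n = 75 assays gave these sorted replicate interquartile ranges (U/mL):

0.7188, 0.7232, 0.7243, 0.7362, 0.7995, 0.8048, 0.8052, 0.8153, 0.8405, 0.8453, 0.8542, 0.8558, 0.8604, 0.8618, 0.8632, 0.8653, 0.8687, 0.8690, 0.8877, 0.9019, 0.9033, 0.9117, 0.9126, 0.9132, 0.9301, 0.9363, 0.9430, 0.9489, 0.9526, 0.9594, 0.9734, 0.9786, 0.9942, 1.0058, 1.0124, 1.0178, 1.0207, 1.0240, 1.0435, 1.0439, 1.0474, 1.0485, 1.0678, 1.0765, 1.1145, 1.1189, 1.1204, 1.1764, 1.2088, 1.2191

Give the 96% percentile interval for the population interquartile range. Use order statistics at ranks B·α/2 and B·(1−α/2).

α = 0.04; lower rank = 50 × 0.020 = 1; upper rank = 50 × 0.980 = 49.
The 1st smallest replicate is 0.7188; the 49th is 1.2088.

(0.7188, 1.2088)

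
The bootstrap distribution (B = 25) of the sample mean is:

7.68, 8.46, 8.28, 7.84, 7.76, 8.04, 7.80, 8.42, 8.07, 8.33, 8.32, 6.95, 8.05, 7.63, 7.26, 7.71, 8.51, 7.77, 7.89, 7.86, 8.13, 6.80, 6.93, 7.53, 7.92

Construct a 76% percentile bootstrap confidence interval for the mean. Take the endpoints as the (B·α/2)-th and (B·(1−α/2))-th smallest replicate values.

Sorted replicates: 6.80, 6.93, 6.95, 7.26, 7.53, 7.63, 7.68, 7.71, 7.76, 7.77, 7.80, 7.84, 7.86, 7.89, 7.92, 8.04, 8.05, 8.07, 8.13, 8.28, 8.32, 8.33, 8.42, 8.46, 8.51
α = 0.24; lower rank = 25 × 0.120 = 3; upper rank = 25 × 0.880 = 22.
The 3rd smallest replicate is 6.95; the 22nd is 8.33.

(6.95, 8.33)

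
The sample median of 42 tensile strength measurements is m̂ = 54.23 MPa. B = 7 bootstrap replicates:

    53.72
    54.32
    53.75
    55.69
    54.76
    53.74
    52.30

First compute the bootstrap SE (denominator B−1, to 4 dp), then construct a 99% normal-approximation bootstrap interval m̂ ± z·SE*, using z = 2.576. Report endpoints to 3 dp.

Mean of replicates = 54.0400; sum of squared deviations = 6.6234; SE* = √(6.6234/6) = 1.0507
Margin = 2.576 × 1.0507 = 2.7066
Interval: 54.23 ± 2.7066

(51.523, 56.937)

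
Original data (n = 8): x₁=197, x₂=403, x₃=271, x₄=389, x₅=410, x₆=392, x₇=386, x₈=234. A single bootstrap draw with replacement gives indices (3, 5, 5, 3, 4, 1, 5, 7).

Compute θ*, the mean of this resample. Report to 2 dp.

Resample values: 271, 410, 410, 271, 389, 197, 410, 386.
Mean = (271 + 410 + 410 + 271 + 389 + 197 + 410 + 386) / 8 = 2744.0 / 8 = 343.00

θ* = 343.00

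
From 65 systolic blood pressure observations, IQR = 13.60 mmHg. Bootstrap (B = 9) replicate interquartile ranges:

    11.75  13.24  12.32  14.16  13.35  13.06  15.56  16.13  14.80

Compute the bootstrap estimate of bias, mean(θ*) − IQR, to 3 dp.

bias = +0.219

mean(θ*) = (11.75 + 13.24 + 12.32 + 14.16 + 13.35 + 13.06 + 15.56 + 16.13 + 14.80) / 9 = 13.8189
bias = 13.8189 − 13.60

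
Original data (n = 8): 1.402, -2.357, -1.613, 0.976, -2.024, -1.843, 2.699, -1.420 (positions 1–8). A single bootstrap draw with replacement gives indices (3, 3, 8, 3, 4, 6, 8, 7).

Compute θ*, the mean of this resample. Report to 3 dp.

Resample values: -1.613, -1.613, -1.420, -1.613, 0.976, -1.843, -1.420, 2.699.
Mean = ((-1.613) + (-1.613) + (-1.420) + (-1.613) + 0.976 + (-1.843) + (-1.420) + 2.699) / 8 = -5.8470 / 8 = -0.731

θ* = -0.731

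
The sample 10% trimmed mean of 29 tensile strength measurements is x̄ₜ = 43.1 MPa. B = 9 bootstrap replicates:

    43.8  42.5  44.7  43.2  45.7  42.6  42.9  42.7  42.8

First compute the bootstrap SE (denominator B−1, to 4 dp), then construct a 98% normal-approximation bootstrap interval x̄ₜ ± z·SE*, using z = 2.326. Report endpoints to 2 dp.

(40.54, 45.66)

Mean of replicates = 43.4333; sum of squared deviations = 9.7200; SE* = √(9.7200/8) = 1.1023
Margin = 2.326 × 1.1023 = 2.564
Interval: 43.1 ± 2.564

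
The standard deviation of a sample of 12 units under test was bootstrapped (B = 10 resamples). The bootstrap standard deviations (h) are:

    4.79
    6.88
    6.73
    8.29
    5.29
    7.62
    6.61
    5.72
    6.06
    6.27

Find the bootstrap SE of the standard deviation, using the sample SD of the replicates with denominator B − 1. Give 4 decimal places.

Bootstrap SE is the standard deviation of the 10 replicate standard deviations.
Mean of replicates: (4.79 + 6.88 + 6.73 + 8.29 + 5.29 + 7.62 + 6.61 + 5.72 + 6.06 + 6.27) / 10 = 64.26000 / 10 = 6.42600
Sum of squared deviations: (−1.63600)² + (+0.45400)² + (+0.30400)² + (+1.86400)² + (−1.13600)² + (+1.19400)² + (+0.18400)² + (−0.70600)² + (−0.36600)² + (−0.15600)² = 9.85624
Variance = 9.85624 / 9 = 1.09514
SE* = √1.09514

SE* = 1.0465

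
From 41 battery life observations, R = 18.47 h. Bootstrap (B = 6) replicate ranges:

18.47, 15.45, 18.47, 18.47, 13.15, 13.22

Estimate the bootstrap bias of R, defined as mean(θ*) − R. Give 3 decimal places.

bias = −2.265

mean(θ*) = (18.47 + 15.45 + 18.47 + 18.47 + 13.15 + 13.22) / 6 = 16.2050
bias = 16.2050 − 18.47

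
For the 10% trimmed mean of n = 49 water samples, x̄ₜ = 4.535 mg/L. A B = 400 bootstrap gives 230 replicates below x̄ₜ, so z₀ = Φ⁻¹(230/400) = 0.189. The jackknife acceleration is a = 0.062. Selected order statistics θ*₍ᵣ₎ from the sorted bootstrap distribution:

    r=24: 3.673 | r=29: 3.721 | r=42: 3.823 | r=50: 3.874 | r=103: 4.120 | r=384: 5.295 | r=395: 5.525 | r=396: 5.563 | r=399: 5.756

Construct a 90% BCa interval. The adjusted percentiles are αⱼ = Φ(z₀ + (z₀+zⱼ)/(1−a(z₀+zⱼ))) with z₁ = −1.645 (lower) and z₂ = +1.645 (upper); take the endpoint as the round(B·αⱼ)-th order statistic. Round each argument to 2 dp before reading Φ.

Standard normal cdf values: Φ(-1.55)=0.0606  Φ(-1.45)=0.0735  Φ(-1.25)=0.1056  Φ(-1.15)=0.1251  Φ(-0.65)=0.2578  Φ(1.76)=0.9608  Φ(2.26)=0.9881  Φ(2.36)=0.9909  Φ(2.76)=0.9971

Lower: z₀ + z₁ = 0.189 + (-1.645) = -1.456; 1 − a(z₀+z₁) = 1 − (0.062)(-1.456) = 1.0903; argument = 0.189 + (-1.456)/1.0903 = -1.1464 → -1.15.
α₁ = Φ(-1.15) = 0.1251; rank = round(400 × 0.1251) = 50; θ*₍50₎ = 3.874.
Upper: z₀ + z₂ = 1.834; 1 − a(z₀+z₂) = 0.8863; argument = 2.2583 → 2.26; α₂ = 0.9881; rank = 395; θ*₍395₎ = 5.525.

(3.874, 5.525)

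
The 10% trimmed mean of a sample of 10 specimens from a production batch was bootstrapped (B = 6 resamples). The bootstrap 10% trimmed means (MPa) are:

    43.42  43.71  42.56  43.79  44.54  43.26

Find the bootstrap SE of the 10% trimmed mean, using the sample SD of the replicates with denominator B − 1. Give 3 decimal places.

Bootstrap SE is the standard deviation of the 6 replicate 10% trimmed means.
Mean of replicates: (43.42 + 43.71 + 42.56 + 43.79 + 44.54 + 43.26) / 6 = 261.2800 / 6 = 43.5467
Sum of squared deviations: (−0.1267)² + (+0.1633)² + (−0.9867)² + (+0.2433)² + (+0.9933)² + (−0.2867)² = 2.1443
Variance = 2.1443 / 5 = 0.4289
SE* = √0.4289

SE* = 0.655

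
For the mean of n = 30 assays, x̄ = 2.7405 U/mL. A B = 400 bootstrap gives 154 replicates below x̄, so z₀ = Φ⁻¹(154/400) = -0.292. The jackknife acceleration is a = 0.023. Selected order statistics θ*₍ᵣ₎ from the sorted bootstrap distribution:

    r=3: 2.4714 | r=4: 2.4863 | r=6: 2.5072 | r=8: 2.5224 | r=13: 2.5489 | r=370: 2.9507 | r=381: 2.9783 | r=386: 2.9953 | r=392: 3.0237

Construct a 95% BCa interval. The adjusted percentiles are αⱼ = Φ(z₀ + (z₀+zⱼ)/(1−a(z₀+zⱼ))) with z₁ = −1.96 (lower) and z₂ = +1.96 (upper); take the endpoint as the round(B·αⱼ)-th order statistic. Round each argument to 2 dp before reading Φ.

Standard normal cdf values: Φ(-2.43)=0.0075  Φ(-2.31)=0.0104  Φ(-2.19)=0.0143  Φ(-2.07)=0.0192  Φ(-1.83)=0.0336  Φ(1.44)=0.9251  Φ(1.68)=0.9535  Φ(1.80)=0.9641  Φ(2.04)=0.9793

Lower: z₀ + z₁ = -0.292 + (-1.960) = -2.252; 1 − a(z₀+z₁) = 1 − (0.023)(-2.252) = 1.0518; argument = -0.292 + (-2.252)/1.0518 = -2.4331 → -2.43.
α₁ = Φ(-2.43) = 0.0075; rank = round(400 × 0.0075) = 3; θ*₍3₎ = 2.4714.
Upper: z₀ + z₂ = 1.668; 1 − a(z₀+z₂) = 0.9616; argument = 1.4425 → 1.44; α₂ = 0.9251; rank = 370; θ*₍370₎ = 2.9507.

(2.4714, 2.9507)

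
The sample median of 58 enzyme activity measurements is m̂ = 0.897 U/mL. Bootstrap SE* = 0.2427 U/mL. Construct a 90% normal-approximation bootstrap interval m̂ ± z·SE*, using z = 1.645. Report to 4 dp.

(0.4978, 1.2962)

Margin = 1.645 × 0.2427 = 0.39924
Interval: 0.897 ± 0.39924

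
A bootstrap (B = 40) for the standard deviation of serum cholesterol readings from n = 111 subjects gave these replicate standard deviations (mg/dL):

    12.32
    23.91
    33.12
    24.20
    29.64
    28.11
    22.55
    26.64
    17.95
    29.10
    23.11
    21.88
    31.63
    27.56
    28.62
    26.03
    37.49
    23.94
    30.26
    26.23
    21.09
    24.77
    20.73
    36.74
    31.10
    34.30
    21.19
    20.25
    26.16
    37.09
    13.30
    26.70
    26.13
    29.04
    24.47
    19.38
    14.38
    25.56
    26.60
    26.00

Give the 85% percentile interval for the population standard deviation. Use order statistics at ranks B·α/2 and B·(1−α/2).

(14.38, 34.30)

Sorted replicates: 12.32, 13.30, 14.38, 17.95, 19.38, 20.25, 20.73, 21.09, 21.19, 21.88, 22.55, 23.11, 23.91, 23.94, 24.20, 24.47, 24.77, 25.56, 26.00, 26.03, 26.13, 26.16, 26.23, 26.60, 26.64, 26.70, 27.56, 28.11, 28.62, 29.04, 29.10, 29.64, 30.26, 31.10, 31.63, 33.12, 34.30, 36.74, 37.09, 37.49
α = 0.15; lower rank = 40 × 0.075 = 3; upper rank = 40 × 0.925 = 37.
The 3rd smallest replicate is 14.38; the 37th is 34.30.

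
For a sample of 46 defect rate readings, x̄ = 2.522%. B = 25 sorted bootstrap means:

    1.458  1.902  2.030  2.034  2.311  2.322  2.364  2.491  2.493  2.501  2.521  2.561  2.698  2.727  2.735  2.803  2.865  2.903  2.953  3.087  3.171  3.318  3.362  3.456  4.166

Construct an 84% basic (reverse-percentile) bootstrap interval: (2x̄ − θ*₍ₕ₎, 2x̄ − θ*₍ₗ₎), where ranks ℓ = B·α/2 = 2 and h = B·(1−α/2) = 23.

(1.682, 3.142)

Percentile endpoints at ranks 2 and 23: θ*₍2₎ = 1.902, θ*₍23₎ = 3.362.
Basic interval reflects these around x̄:
  lower = 2 × 2.522 − 3.362 = 1.682
  upper = 2 × 2.522 − 1.902 = 3.142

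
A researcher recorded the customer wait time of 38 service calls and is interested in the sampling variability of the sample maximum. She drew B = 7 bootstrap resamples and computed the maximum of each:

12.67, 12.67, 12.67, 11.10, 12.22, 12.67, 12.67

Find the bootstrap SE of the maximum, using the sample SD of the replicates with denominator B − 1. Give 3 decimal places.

Bootstrap SE is the standard deviation of the 7 replicate maximums.
Mean of replicates: (12.67 + 12.67 + 12.67 + 11.10 + 12.22 + 12.67 + 12.67) / 7 = 86.6700 / 7 = 12.3814
Sum of squared deviations: (+0.2886)² + (+0.2886)² + (+0.2886)² + (−1.2814)² + (−0.1614)² + (+0.2886)² + (+0.2886)² = 2.0845
Variance = 2.0845 / 6 = 0.3474
SE* = √0.3474

SE* = 0.589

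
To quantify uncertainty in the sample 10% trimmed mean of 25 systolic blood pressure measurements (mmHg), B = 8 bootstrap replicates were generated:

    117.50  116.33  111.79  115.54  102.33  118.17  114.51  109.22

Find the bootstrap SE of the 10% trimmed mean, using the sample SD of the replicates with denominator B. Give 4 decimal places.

Bootstrap SE is the standard deviation of the 8 replicate 10% trimmed means.
Mean of replicates: (117.50 + 116.33 + 111.79 + 115.54 + 102.33 + 118.17 + 114.51 + 109.22) / 8 = 905.39000 / 8 = 113.17375
Sum of squared deviations: (+4.32625)² + (+3.15625)² + (−1.38375)² + (+2.36625)² + (−10.84375)² + (+4.99625)² + (+1.33625)² + (−3.95375)² = 196.15939
Variance = 196.15939 / 8 = 24.51992
SE* = √24.51992

SE* = 4.9518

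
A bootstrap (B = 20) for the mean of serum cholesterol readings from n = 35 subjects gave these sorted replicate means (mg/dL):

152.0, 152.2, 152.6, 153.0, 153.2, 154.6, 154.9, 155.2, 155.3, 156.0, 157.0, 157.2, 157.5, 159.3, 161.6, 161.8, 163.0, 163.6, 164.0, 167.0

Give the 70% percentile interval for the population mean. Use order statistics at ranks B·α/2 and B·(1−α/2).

α = 0.30; lower rank = 20 × 0.150 = 3; upper rank = 20 × 0.850 = 17.
The 3rd smallest replicate is 152.6; the 17th is 163.0.

(152.6, 163.0)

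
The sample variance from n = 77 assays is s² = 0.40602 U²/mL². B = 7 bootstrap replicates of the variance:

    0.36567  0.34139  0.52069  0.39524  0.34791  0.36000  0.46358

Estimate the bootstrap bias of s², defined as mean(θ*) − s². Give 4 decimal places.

mean(θ*) = (0.36567 + 0.34139 + 0.52069 + 0.39524 + 0.34791 + 0.36000 + 0.46358) / 7 = 0.39921
bias = 0.39921 − 0.40602

bias = −0.0068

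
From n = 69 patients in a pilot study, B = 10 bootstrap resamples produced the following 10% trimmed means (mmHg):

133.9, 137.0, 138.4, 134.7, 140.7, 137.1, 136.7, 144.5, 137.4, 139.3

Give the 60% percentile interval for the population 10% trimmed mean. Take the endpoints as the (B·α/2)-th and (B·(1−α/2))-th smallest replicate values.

(134.7, 139.3)

Sorted replicates: 133.9, 134.7, 136.7, 137.0, 137.1, 137.4, 138.4, 139.3, 140.7, 144.5
α = 0.40; lower rank = 10 × 0.200 = 2; upper rank = 10 × 0.800 = 8.
The 2nd smallest replicate is 134.7; the 8th is 139.3.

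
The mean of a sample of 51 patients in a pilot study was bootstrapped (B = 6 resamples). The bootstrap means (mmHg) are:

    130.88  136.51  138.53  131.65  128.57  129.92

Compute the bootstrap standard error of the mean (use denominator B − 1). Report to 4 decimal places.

SE* = 3.9421

Bootstrap SE is the standard deviation of the 6 replicate means.
Mean of replicates: (130.88 + 136.51 + 138.53 + 131.65 + 128.57 + 129.92) / 6 = 796.06000 / 6 = 132.67667
Sum of squared deviations: (−1.79667)² + (+3.83333)² + (+5.85333)² + (−1.02667)² + (−4.10667)² + (−2.75667)² = 77.70193
Variance = 77.70193 / 5 = 15.54039
SE* = √15.54039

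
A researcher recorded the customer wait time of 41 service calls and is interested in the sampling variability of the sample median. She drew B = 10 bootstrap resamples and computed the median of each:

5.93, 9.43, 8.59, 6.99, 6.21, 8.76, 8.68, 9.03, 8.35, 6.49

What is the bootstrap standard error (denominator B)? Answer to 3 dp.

SE* = 1.232

Bootstrap SE is the standard deviation of the 10 replicate medians.
Mean of replicates: (5.93 + 9.43 + 8.59 + 6.99 + 6.21 + 8.76 + 8.68 + 9.03 + 8.35 + 6.49) / 10 = 78.4600 / 10 = 7.8460
Sum of squared deviations: (−1.9160)² + (+1.5840)² + (+0.7440)² + (−0.8560)² + (−1.6360)² + (+0.9140)² + (+0.8340)² + (+1.1840)² + (+0.5040)² + (−1.3560)² = 15.1684
Variance = 15.1684 / 10 = 1.5168
SE* = √1.5168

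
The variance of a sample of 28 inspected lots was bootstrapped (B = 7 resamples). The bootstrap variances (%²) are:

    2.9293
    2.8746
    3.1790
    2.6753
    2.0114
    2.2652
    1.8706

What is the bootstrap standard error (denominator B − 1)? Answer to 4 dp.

Bootstrap SE is the standard deviation of the 7 replicate variances.
Mean of replicates: (2.9293 + 2.8746 + 3.1790 + 2.6753 + 2.0114 + 2.2652 + 1.8706) / 7 = 17.80540 / 7 = 2.54363
Sum of squared deviations: (+0.38567)² + (+0.33097)² + (+0.63537)² + (+0.13167)² + (−0.53223)² + (−0.27843)² + (−0.67303)² = 1.49308
Variance = 1.49308 / 6 = 0.24885
SE* = √0.24885

SE* = 0.4988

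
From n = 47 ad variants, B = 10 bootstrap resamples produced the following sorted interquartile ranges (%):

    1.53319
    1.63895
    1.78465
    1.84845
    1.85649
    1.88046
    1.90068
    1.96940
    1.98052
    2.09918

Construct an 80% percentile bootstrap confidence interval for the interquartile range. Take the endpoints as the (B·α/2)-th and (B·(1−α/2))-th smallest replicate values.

(1.53319, 1.98052)

α = 0.20; lower rank = 10 × 0.100 = 1; upper rank = 10 × 0.900 = 9.
The 1st smallest replicate is 1.53319; the 9th is 1.98052.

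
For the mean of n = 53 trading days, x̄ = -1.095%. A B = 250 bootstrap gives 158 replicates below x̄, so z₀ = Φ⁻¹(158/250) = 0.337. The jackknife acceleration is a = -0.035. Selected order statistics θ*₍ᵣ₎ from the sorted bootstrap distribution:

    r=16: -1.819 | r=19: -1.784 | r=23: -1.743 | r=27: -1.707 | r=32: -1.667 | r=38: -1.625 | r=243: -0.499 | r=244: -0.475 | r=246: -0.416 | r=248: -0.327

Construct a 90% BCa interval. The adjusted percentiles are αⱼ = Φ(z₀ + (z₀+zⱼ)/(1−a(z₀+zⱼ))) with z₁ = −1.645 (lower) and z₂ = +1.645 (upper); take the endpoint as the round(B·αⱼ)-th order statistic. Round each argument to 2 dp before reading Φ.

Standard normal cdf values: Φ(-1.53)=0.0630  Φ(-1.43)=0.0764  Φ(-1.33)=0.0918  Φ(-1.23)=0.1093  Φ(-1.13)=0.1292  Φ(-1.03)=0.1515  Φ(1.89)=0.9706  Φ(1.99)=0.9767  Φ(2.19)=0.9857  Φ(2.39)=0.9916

Lower: z₀ + z₁ = 0.337 + (-1.645) = -1.308; 1 − a(z₀+z₁) = 1 − (-0.035)(-1.308) = 0.9542; argument = 0.337 + (-1.308)/0.9542 = -1.0338 → -1.03.
α₁ = Φ(-1.03) = 0.1515; rank = round(250 × 0.1515) = 38; θ*₍38₎ = -1.625.
Upper: z₀ + z₂ = 1.982; 1 − a(z₀+z₂) = 1.0694; argument = 2.1904 → 2.19; α₂ = 0.9857; rank = 246; θ*₍246₎ = -0.416.

(-1.625, -0.416)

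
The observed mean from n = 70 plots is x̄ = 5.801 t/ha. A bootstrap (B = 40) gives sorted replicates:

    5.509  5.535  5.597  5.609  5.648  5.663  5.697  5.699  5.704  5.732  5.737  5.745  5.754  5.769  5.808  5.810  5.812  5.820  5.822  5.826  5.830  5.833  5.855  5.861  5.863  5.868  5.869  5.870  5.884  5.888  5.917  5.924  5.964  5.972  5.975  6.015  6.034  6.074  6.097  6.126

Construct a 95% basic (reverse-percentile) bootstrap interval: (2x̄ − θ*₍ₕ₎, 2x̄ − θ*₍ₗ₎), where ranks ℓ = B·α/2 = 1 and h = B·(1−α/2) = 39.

(5.505, 6.093)

Percentile endpoints at ranks 1 and 39: θ*₍1₎ = 5.509, θ*₍39₎ = 6.097.
Basic interval reflects these around x̄:
  lower = 2 × 5.801 − 6.097 = 5.505
  upper = 2 × 5.801 − 5.509 = 6.093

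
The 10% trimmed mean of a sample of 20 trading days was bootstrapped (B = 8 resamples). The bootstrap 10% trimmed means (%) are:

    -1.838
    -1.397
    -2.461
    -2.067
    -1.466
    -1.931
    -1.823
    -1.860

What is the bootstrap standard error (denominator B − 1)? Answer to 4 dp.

Bootstrap SE is the standard deviation of the 8 replicate 10% trimmed means.
Mean of replicates: ((-1.838) + (-1.397) + (-2.461) + (-2.067) + (-1.466) + (-1.931) + (-1.823) + (-1.860)) / 8 = -14.84300 / 8 = -1.85537
Sum of squared deviations: (+0.01737)² + (+0.45837)² + (−0.60562)² + (−0.21163)² + (+0.38938)² + (−0.07563)² + (+0.03238)² + (−0.00463)² = 0.78038
Variance = 0.78038 / 7 = 0.11148
SE* = √0.11148

SE* = 0.3339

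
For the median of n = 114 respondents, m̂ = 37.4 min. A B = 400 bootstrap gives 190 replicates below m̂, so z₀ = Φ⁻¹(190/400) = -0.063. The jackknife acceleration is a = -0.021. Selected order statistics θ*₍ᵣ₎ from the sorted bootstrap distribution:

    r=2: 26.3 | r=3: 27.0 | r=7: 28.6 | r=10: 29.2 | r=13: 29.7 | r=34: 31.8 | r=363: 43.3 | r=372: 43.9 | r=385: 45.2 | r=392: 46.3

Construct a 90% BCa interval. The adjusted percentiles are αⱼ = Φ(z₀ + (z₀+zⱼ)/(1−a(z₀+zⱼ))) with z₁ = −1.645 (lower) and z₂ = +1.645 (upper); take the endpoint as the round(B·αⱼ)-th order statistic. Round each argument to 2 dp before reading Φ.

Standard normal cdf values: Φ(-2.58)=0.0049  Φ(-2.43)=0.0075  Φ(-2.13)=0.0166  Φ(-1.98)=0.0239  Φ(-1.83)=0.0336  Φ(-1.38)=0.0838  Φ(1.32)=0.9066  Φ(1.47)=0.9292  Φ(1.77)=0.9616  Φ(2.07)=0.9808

(29.7, 43.9)

Lower: z₀ + z₁ = -0.063 + (-1.645) = -1.708; 1 − a(z₀+z₁) = 1 − (-0.021)(-1.708) = 0.9641; argument = -0.063 + (-1.708)/0.9641 = -1.8345 → -1.83.
α₁ = Φ(-1.83) = 0.0336; rank = round(400 × 0.0336) = 13; θ*₍13₎ = 29.7.
Upper: z₀ + z₂ = 1.582; 1 − a(z₀+z₂) = 1.0332; argument = 1.4681 → 1.47; α₂ = 0.9292; rank = 372; θ*₍372₎ = 43.9.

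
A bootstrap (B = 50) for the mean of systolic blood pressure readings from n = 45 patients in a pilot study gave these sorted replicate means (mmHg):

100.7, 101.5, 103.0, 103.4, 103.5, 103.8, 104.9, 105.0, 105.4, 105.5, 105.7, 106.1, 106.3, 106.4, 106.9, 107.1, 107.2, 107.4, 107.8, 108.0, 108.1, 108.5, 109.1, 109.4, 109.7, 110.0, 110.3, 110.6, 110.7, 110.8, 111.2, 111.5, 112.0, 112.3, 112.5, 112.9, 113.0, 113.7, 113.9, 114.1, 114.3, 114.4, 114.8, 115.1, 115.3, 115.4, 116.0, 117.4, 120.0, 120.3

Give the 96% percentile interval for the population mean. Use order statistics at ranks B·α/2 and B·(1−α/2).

α = 0.04; lower rank = 50 × 0.020 = 1; upper rank = 50 × 0.980 = 49.
The 1st smallest replicate is 100.7; the 49th is 120.0.

(100.7, 120.0)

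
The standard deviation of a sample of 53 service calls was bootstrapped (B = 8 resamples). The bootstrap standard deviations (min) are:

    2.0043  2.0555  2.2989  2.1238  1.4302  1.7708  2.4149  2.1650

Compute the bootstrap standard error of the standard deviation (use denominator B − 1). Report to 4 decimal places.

SE* = 0.3107

Bootstrap SE is the standard deviation of the 8 replicate standard deviations.
Mean of replicates: (2.0043 + 2.0555 + 2.2989 + 2.1238 + 1.4302 + 1.7708 + 2.4149 + 2.1650) / 8 = 16.26340 / 8 = 2.03293
Sum of squared deviations: (−0.02862)² + (+0.02257)² + (+0.26598)² + (+0.09088)² + (−0.60273)² + (−0.26213)² + (+0.38197)² + (+0.13207)² = 0.67567
Variance = 0.67567 / 7 = 0.09652
SE* = √0.09652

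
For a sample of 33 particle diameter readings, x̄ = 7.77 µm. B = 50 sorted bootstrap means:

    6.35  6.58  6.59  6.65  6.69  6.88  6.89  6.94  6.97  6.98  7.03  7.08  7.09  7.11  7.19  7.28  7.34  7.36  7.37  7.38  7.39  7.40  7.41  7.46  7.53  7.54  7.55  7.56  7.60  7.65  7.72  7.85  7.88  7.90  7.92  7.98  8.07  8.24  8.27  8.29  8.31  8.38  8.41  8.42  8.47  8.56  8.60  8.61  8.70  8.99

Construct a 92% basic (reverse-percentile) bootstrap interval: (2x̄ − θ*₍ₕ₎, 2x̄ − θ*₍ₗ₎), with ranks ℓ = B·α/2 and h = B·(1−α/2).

(6.93, 8.96)

Percentile endpoints at ranks 2 and 48: θ*₍2₎ = 6.58, θ*₍48₎ = 8.61.
Basic interval reflects these around x̄:
  lower = 2 × 7.77 − 8.61 = 6.93
  upper = 2 × 7.77 − 6.58 = 8.96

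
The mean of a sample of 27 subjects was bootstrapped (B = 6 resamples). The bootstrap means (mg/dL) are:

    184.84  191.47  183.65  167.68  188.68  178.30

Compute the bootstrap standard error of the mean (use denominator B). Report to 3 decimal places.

Bootstrap SE is the standard deviation of the 6 replicate means.
Mean of replicates: (184.84 + 191.47 + 183.65 + 167.68 + 188.68 + 178.30) / 6 = 1094.6200 / 6 = 182.4367
Sum of squared deviations: (+2.4033)² + (+9.0333)² + (+1.2133)² + (−14.7567)² + (+6.2433)² + (−4.1367)² = 362.6997
Variance = 362.6997 / 6 = 60.4500
SE* = √60.4500

SE* = 7.775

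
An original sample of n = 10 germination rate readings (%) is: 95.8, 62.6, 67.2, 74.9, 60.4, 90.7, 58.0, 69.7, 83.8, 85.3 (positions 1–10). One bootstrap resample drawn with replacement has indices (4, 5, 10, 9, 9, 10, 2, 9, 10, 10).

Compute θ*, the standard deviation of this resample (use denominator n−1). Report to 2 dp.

Resample values: 74.9, 60.4, 85.3, 83.8, 83.8, 85.3, 62.6, 83.8, 85.3, 85.3.
Mean = 79.0500; sum of squared deviations = 859.5850
s² = 859.5850 / 9 = 95.5094
s = √95.5094 = 9.77

θ* = 9.77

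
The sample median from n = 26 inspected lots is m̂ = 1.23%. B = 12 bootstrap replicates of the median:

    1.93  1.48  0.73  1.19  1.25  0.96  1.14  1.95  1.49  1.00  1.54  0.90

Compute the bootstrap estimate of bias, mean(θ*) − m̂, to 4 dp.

bias = +0.0667

mean(θ*) = (1.93 + 1.48 + 0.73 + 1.19 + 1.25 + 0.96 + 1.14 + 1.95 + 1.49 + 1.00 + 1.54 + 0.90) / 12 = 1.29667
bias = 1.29667 − 1.23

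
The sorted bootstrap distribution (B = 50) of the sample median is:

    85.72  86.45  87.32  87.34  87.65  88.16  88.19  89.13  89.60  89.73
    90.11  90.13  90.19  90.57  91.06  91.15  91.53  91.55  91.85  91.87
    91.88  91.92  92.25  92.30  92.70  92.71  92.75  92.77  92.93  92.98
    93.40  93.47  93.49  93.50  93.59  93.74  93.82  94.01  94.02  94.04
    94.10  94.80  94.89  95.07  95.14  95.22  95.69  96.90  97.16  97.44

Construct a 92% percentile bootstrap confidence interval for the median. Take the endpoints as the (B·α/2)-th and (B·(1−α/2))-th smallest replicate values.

(86.45, 96.90)

α = 0.08; lower rank = 50 × 0.040 = 2; upper rank = 50 × 0.960 = 48.
The 2nd smallest replicate is 86.45; the 48th is 96.90.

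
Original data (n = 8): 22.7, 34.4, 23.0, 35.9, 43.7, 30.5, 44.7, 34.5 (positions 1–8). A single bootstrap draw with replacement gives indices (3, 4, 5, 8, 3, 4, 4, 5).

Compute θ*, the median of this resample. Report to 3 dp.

θ* = 35.900

Resample values: 23.0, 35.9, 43.7, 34.5, 23.0, 35.9, 35.9, 43.7.
Sorted: 23.0, 23.0, 34.5, 35.9, 35.9, 35.9, 43.7, 43.7
Median = average of the two middle values = 35.900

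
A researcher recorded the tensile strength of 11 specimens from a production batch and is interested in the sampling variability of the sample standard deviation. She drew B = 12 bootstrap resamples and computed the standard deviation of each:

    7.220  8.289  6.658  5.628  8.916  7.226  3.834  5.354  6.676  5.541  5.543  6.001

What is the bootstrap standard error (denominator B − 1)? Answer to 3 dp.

Bootstrap SE is the standard deviation of the 12 replicate standard deviations.
Mean of replicates: (7.220 + 8.289 + 6.658 + 5.628 + 8.916 + 7.226 + 3.834 + 5.354 + 6.676 + 5.541 + 5.543 + 6.001) / 12 = 76.8860 / 12 = 6.4072
Sum of squared deviations: (+0.8128)² + (+1.8818)² + (+0.2508)² + (−0.7792)² + (+2.5088)² + (+0.8188)² + (−2.5732)² + (−1.0532)² + (+0.2688)² + (−0.8662)² + (−0.8642)² + (−0.4062)² = 21.3014
Variance = 21.3014 / 11 = 1.9365
SE* = √1.9365

SE* = 1.392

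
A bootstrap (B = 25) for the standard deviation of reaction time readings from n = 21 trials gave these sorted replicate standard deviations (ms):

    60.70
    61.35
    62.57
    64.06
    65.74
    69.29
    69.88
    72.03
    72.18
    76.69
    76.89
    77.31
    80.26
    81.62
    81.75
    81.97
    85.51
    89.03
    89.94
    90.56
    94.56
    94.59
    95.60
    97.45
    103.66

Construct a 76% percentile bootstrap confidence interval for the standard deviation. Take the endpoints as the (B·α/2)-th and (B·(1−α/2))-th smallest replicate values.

α = 0.24; lower rank = 25 × 0.120 = 3; upper rank = 25 × 0.880 = 22.
The 3rd smallest replicate is 62.57; the 22nd is 94.59.

(62.57, 94.59)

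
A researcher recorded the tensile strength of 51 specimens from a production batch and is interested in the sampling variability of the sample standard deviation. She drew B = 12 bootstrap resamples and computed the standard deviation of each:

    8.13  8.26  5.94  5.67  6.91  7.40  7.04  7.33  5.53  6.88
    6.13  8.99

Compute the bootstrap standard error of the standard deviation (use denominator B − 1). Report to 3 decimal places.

Bootstrap SE is the standard deviation of the 12 replicate standard deviations.
Mean of replicates: (8.13 + 8.26 + 5.94 + 5.67 + 6.91 + 7.40 + 7.04 + 7.33 + 5.53 + 6.88 + 6.13 + 8.99) / 12 = 84.2100 / 12 = 7.0175
Sum of squared deviations: (+1.1125)² + (+1.2425)² + (−1.0775)² + (−1.3475)² + (−0.1075)² + (+0.3825)² + (+0.0225)² + (+0.3125)² + (−1.4875)² + (−0.1375)² + (−0.8875)² + (+1.9725)² = 12.9242
Variance = 12.9242 / 11 = 1.1749
SE* = √1.1749

SE* = 1.084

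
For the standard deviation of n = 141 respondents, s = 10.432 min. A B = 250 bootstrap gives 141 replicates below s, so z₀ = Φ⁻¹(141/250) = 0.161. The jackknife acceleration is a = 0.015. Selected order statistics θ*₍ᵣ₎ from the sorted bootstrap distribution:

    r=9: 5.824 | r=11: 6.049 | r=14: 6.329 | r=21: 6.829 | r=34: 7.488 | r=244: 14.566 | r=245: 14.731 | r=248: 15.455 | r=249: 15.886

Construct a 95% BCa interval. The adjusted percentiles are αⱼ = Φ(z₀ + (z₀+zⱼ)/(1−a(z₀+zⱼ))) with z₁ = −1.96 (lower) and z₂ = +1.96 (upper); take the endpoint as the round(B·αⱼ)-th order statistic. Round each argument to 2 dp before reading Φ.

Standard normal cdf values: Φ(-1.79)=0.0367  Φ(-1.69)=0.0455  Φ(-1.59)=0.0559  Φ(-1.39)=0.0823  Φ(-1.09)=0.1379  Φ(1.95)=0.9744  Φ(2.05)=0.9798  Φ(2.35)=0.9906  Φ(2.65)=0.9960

Lower: z₀ + z₁ = 0.161 + (-1.960) = -1.799; 1 − a(z₀+z₁) = 1 − (0.015)(-1.799) = 1.0270; argument = 0.161 + (-1.799)/1.0270 = -1.5907 → -1.59.
α₁ = Φ(-1.59) = 0.0559; rank = round(250 × 0.0559) = 14; θ*₍14₎ = 6.329.
Upper: z₀ + z₂ = 2.121; 1 − a(z₀+z₂) = 0.9682; argument = 2.3517 → 2.35; α₂ = 0.9906; rank = 248; θ*₍248₎ = 15.455.

(6.329, 15.455)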